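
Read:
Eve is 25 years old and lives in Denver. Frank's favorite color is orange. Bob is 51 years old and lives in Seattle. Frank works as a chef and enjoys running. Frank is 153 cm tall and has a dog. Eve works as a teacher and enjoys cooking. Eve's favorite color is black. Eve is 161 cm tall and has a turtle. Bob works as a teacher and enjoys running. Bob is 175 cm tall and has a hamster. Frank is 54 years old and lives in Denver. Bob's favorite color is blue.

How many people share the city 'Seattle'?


Count: 1

1


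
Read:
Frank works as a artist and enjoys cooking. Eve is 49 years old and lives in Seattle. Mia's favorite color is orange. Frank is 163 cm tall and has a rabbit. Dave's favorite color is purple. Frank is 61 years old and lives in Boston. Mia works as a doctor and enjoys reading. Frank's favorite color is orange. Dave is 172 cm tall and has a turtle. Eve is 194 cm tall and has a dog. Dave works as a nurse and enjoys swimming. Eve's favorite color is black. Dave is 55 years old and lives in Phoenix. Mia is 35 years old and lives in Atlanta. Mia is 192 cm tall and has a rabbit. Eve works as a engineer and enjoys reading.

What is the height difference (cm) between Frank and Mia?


|163 - 192| = 29

29


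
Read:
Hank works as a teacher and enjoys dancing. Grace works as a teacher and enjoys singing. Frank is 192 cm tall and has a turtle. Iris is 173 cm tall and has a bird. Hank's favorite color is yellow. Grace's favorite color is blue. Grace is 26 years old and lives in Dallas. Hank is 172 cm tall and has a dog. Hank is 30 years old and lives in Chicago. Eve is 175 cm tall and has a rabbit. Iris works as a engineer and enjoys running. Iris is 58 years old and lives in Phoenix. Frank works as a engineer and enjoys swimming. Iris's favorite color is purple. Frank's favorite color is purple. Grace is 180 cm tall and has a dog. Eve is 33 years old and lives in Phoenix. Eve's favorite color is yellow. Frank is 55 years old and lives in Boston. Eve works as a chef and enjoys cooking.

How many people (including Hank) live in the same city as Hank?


Hank lives in Chicago. Count = 1

1


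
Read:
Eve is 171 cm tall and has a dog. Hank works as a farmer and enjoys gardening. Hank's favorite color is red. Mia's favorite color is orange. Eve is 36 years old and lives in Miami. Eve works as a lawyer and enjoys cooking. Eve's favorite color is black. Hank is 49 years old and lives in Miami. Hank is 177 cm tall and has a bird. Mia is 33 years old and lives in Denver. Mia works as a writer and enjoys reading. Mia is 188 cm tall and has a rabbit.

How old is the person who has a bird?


Person with bird is Hank, age 49

49


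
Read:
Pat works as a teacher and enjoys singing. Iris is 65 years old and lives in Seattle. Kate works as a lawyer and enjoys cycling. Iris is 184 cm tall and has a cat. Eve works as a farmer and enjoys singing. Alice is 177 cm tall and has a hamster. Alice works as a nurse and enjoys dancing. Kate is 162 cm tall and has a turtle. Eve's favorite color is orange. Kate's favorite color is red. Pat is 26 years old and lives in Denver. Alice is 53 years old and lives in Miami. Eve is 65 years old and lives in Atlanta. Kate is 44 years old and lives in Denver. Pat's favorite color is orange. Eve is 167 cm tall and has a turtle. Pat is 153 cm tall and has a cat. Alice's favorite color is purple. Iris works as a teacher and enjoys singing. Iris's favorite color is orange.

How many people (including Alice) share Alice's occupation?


Alice is a nurse. Count = 1

1


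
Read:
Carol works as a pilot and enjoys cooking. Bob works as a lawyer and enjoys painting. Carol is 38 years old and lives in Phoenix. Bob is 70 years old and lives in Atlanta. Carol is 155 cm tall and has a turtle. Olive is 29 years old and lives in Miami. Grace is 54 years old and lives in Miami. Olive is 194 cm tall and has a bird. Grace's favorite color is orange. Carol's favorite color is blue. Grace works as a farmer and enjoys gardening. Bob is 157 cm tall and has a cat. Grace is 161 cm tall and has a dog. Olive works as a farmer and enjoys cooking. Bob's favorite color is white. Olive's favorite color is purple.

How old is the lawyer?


The lawyer is Bob, age 70

70


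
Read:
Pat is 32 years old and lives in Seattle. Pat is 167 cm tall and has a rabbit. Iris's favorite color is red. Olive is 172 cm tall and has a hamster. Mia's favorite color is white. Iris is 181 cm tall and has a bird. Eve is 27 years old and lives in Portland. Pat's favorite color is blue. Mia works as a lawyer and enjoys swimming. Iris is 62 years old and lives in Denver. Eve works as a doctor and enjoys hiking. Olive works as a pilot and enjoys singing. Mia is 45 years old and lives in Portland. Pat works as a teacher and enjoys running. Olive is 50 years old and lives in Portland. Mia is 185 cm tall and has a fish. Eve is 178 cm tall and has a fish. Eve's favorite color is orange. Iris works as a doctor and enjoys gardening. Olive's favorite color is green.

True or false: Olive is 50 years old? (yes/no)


Olive is actually 50. yes

yes


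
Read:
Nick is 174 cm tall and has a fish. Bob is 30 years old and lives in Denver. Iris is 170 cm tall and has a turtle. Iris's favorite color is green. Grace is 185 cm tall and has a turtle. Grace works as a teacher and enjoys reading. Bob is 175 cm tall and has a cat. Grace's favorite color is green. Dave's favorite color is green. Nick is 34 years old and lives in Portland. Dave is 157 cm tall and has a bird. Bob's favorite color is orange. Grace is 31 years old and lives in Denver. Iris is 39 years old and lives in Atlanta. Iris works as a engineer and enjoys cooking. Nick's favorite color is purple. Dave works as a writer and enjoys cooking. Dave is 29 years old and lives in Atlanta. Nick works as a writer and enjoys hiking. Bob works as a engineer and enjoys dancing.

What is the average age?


Sum=163, n=5, avg=32.6

32.6


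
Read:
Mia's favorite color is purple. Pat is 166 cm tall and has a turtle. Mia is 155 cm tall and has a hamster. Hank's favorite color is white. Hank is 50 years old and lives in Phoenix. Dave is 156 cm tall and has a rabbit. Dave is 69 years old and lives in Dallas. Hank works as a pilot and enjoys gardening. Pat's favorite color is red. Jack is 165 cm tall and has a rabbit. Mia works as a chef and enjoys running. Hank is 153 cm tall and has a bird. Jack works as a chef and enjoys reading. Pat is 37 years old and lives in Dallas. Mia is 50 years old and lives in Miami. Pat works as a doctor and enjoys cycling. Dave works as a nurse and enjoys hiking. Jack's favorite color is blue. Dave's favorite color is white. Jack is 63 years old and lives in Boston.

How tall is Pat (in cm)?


Pat is 166 cm tall

166


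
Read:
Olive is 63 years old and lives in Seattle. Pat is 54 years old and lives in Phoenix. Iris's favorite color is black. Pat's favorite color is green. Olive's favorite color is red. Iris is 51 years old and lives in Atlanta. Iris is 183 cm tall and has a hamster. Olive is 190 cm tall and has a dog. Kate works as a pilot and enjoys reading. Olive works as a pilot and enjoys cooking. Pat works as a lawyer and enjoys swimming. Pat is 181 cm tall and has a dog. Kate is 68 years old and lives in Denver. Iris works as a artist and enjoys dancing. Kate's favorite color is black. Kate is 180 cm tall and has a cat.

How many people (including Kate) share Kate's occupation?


Kate is a pilot. Count = 2

2


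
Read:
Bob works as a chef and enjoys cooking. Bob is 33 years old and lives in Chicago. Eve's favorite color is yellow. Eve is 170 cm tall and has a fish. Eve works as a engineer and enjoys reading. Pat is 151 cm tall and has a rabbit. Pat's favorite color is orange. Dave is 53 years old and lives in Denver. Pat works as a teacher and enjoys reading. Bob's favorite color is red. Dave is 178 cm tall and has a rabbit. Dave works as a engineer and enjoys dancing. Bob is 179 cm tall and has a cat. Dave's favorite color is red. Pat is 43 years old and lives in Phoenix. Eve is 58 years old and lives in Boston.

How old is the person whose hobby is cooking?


Person with hobby=cooking is Bob, age 33

33


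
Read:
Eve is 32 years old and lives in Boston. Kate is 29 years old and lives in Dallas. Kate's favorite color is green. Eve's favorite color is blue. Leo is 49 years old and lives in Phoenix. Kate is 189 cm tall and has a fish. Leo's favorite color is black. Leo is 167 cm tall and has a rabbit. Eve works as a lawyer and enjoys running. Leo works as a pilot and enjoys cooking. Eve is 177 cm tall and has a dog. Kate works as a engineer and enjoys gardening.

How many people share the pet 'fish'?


Count: 1

1


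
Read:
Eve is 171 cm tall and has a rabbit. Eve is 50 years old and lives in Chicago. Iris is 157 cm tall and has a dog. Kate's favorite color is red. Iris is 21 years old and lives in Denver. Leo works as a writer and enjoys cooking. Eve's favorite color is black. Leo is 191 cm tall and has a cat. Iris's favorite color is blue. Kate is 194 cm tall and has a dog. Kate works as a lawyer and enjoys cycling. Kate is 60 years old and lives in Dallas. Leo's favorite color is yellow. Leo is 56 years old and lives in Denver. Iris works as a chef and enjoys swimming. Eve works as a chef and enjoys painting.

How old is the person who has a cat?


Person with cat is Leo, age 56

56


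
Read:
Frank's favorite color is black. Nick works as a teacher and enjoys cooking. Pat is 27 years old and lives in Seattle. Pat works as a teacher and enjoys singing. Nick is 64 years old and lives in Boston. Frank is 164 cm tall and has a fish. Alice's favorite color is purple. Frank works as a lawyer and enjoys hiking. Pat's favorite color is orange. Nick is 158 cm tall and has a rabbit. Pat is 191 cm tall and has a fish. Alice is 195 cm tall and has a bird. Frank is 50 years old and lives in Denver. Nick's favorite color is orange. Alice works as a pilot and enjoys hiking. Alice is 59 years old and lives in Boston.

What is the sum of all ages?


50+59+64+27 = 200

200


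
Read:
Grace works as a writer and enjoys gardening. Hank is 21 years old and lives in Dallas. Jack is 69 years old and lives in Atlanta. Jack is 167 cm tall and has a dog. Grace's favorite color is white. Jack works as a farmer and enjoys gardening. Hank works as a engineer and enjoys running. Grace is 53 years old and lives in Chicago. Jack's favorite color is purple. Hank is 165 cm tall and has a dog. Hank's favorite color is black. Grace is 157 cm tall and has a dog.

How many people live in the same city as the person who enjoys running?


Person with hobby running is Hank, city Dallas. Count = 1

1


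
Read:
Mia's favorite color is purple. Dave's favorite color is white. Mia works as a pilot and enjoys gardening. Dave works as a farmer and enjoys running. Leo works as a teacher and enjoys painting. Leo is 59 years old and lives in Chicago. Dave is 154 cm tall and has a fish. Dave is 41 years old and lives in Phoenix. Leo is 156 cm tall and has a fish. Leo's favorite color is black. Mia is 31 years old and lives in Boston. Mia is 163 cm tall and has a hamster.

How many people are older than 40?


Filter: 2

2


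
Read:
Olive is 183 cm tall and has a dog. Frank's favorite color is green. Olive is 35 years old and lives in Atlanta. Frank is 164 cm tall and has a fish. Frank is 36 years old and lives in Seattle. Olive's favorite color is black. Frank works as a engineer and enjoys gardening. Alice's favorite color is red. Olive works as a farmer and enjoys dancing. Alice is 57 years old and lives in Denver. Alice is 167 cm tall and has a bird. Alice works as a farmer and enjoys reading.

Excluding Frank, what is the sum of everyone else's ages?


Sum (excluding Frank): 92

92


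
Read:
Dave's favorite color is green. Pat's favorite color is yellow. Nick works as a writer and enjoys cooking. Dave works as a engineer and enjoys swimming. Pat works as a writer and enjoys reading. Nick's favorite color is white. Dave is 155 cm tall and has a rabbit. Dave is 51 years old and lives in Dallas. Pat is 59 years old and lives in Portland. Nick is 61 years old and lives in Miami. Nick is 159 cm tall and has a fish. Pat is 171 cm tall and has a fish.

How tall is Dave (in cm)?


Dave is 155 cm tall

155


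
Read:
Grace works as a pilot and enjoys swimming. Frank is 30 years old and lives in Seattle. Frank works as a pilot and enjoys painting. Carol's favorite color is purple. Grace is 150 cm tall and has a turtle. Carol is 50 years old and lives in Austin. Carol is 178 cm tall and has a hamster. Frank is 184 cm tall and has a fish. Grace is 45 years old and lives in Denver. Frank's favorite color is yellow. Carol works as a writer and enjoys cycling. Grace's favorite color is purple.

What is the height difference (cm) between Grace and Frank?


|150 - 184| = 34

34


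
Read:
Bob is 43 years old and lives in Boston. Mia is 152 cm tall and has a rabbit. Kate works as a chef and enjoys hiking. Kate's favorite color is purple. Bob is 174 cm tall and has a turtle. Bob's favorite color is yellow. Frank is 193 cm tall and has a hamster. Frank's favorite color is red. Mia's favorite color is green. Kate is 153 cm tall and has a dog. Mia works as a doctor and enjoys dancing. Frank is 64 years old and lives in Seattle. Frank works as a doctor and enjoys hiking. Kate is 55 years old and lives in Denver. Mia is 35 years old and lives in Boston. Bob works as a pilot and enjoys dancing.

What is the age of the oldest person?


Oldest: Frank at 64

64


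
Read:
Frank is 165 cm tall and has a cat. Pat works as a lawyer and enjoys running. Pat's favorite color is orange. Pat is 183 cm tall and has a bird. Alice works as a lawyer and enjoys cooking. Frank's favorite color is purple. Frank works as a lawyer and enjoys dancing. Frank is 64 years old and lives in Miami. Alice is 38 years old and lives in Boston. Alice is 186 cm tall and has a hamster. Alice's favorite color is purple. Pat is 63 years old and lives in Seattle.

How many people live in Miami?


Count in Miami: 1

1


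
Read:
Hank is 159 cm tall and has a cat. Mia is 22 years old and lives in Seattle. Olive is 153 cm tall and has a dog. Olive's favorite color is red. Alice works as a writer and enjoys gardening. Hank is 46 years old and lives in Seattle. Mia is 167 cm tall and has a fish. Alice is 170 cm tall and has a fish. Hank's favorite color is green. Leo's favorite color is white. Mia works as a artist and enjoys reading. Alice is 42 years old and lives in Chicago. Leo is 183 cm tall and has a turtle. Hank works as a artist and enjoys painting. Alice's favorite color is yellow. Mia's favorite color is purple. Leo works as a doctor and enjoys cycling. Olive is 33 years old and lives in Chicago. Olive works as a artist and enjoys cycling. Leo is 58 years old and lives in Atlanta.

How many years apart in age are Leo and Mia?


58 vs 22, diff = 36

36


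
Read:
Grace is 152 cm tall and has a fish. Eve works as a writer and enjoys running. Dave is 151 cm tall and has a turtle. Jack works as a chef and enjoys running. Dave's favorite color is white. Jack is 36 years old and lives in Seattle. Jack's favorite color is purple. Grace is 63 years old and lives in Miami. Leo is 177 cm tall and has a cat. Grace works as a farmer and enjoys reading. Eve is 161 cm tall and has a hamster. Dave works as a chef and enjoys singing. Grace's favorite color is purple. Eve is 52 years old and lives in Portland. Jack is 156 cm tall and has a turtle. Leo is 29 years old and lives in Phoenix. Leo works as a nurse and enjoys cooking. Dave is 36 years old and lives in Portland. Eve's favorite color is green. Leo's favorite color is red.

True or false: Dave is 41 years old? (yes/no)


Dave is actually 36. no

no


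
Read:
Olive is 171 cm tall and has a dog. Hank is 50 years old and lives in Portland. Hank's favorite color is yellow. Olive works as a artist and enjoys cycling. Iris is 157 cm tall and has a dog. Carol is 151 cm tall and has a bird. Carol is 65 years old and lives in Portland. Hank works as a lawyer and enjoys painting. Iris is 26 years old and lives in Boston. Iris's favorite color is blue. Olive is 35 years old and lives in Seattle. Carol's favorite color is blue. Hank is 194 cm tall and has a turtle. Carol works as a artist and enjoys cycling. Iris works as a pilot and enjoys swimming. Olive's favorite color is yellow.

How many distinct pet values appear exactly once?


Unique pet values: 2

2


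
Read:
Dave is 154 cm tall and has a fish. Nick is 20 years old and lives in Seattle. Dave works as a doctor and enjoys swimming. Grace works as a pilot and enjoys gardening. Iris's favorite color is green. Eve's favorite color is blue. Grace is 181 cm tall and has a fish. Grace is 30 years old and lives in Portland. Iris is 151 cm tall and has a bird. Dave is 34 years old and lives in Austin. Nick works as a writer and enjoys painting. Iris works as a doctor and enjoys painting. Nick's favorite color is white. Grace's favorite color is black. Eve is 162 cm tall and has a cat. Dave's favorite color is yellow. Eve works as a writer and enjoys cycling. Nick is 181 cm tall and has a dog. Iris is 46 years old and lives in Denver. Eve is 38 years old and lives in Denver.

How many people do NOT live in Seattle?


Not in Seattle: 4

4


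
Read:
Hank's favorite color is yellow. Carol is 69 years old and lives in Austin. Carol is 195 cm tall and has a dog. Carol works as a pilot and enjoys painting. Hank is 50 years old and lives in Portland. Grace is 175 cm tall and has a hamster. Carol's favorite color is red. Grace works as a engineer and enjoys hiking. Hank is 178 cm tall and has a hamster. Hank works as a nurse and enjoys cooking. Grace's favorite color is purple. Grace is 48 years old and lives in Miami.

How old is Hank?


Hank is 50 years old

50


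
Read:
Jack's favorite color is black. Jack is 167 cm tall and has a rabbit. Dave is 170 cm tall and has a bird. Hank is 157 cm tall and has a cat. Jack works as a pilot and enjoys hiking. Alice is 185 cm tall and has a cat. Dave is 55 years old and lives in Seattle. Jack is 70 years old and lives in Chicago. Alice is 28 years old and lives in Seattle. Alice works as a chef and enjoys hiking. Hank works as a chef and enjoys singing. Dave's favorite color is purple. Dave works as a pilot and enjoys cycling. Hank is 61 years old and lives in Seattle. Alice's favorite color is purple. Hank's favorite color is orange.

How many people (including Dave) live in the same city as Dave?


Dave lives in Seattle. Count = 3

3


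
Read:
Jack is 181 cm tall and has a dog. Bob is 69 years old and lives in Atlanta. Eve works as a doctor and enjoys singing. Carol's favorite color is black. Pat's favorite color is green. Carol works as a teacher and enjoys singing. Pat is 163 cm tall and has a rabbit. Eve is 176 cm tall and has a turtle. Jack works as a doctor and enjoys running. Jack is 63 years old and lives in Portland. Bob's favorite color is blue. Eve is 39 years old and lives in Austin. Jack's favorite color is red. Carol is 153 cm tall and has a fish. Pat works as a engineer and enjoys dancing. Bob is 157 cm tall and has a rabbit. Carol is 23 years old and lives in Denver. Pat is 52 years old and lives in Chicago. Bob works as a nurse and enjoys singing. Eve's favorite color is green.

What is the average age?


Sum=246, n=5, avg=49.2

49.2


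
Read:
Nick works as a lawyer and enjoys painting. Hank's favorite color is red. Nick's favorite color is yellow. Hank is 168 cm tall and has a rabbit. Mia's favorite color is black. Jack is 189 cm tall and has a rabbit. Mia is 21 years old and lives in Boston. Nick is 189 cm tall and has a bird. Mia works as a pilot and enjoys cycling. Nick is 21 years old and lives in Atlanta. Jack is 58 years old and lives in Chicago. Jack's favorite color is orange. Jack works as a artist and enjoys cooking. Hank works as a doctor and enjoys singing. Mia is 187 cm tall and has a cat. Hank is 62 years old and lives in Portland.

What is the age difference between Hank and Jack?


|62 - 58| = 4

4


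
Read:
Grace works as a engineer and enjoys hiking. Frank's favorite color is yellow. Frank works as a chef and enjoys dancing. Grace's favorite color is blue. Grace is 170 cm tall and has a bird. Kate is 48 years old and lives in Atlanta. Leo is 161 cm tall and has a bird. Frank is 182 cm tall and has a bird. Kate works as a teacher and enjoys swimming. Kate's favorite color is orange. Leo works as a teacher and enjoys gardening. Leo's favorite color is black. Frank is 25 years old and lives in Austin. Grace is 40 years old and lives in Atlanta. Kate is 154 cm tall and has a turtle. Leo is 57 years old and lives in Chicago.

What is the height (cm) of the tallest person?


Tallest: Frank at 182 cm

182


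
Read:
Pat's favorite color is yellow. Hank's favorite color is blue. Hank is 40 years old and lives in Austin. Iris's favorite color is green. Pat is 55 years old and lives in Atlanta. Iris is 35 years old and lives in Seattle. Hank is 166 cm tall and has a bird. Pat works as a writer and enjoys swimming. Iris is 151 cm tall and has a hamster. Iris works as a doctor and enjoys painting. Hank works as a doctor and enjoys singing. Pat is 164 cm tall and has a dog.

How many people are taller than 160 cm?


Taller than 160: 2

2


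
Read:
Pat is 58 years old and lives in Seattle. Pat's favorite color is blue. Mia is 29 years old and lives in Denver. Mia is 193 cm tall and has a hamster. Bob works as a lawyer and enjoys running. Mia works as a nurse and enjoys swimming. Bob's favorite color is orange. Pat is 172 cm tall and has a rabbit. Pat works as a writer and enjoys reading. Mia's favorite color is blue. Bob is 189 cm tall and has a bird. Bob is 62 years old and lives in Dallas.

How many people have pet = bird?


Count: 1

1


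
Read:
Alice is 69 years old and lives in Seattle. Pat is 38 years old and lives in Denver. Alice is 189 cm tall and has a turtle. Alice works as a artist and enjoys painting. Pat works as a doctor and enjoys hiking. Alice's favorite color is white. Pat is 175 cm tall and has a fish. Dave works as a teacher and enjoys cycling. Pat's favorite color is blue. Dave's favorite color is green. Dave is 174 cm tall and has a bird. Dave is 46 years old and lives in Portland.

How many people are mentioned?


People: Alice, Dave, Pat. Count = 3

3


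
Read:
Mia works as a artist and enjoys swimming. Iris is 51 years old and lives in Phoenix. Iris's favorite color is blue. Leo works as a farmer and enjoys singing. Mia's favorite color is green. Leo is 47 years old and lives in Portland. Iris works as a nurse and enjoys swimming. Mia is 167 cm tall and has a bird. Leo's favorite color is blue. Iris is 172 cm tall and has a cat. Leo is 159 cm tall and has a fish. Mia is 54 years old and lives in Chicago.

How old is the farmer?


The farmer is Leo, age 47

47


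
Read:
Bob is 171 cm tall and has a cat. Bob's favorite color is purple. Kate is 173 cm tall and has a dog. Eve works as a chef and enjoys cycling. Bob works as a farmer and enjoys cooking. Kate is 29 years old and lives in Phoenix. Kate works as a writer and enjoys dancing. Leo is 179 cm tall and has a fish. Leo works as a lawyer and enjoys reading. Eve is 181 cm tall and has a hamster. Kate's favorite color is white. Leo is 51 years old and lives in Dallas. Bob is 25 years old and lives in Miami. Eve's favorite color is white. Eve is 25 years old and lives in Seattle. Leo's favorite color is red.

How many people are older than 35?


Filter: 1

1


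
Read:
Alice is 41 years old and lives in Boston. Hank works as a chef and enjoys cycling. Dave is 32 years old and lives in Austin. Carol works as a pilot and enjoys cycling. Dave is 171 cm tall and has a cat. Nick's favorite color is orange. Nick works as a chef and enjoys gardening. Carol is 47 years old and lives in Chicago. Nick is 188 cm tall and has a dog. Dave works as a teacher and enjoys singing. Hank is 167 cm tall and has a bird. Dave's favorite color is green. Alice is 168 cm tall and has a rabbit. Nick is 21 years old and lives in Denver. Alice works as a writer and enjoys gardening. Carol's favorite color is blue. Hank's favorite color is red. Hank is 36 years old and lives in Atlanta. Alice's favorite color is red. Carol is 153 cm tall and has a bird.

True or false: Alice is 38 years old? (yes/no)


Alice is actually 41. no

no


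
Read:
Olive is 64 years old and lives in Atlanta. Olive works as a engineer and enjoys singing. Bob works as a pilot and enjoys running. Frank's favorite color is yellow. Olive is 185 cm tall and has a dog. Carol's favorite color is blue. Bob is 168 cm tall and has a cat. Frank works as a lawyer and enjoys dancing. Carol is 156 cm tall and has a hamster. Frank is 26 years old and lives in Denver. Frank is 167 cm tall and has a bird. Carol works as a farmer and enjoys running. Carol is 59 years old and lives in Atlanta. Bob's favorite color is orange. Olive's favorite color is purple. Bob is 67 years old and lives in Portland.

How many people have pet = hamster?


Count: 1

1


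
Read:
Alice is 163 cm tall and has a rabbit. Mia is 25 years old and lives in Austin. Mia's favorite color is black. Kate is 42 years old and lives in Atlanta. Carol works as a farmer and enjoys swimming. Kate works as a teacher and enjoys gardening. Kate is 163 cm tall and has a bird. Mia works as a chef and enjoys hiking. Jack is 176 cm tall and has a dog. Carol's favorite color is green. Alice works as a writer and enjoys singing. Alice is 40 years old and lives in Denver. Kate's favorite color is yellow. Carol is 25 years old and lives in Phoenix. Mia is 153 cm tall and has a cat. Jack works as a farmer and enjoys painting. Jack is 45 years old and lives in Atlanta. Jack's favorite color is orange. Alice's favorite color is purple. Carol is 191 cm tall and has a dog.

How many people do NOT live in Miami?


Not in Miami: 5

5


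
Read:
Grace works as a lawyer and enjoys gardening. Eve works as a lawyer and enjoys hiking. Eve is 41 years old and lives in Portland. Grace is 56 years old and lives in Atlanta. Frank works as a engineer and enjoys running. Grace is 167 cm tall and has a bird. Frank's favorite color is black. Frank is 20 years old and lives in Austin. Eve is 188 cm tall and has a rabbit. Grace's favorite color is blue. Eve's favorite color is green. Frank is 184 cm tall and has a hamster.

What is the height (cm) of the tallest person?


Tallest: Eve at 188 cm

188


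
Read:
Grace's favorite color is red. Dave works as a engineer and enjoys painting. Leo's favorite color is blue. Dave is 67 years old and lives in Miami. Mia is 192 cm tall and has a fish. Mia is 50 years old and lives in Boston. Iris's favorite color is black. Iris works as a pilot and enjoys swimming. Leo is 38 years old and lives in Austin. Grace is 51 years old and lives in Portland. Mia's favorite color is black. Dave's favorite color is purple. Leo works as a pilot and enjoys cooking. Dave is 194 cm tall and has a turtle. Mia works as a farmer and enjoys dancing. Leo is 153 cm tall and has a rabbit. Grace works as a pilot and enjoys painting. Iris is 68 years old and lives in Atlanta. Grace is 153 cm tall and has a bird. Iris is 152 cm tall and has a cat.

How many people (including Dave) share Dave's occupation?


Dave is a engineer. Count = 1

1


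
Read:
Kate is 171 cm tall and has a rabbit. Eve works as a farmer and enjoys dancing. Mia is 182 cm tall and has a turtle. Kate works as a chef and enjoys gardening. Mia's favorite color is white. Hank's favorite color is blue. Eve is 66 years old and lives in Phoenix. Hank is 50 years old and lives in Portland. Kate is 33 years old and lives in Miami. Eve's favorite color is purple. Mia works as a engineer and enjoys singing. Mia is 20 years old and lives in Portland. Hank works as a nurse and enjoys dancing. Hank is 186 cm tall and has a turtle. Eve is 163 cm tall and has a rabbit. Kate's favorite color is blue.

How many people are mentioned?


People: Eve, Mia, Hank, Kate. Count = 4

4


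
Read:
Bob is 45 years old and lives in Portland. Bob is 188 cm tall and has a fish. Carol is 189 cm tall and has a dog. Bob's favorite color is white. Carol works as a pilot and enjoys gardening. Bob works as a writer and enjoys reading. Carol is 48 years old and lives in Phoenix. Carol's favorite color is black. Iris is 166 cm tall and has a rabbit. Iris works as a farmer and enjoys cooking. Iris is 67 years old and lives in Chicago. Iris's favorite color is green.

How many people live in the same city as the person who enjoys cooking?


Person with hobby cooking is Iris, city Chicago. Count = 1

1


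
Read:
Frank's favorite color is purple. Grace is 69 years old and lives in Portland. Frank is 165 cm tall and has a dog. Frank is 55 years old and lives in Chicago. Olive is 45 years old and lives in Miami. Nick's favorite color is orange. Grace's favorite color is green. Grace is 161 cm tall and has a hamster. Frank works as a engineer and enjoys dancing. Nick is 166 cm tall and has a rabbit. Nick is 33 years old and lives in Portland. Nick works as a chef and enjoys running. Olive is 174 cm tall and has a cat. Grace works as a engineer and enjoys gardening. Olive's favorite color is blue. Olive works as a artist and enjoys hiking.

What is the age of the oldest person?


Oldest: Grace at 69

69


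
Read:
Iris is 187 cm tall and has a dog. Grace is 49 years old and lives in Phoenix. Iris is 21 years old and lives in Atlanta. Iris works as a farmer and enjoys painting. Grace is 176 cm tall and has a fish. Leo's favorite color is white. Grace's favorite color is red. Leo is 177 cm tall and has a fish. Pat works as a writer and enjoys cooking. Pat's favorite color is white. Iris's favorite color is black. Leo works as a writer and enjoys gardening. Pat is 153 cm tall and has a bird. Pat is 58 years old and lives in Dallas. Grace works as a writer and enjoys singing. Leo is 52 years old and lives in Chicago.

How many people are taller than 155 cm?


Taller than 155: 3

3


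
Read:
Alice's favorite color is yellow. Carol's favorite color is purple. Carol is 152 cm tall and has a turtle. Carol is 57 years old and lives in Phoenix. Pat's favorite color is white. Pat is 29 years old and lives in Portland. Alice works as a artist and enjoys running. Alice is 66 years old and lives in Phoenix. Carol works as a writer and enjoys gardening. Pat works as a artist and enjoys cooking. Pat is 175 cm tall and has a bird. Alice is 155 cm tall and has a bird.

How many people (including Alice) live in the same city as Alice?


Alice lives in Phoenix. Count = 2

2


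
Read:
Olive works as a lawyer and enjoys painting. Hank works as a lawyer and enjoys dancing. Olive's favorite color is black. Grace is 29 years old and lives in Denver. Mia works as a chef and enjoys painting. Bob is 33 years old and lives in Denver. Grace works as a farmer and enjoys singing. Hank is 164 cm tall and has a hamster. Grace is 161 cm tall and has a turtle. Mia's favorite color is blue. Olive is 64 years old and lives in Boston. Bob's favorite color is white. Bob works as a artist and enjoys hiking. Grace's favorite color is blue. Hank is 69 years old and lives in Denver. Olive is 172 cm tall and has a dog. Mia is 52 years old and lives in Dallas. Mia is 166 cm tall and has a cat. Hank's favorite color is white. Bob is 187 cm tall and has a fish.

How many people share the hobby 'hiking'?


Count: 1

1


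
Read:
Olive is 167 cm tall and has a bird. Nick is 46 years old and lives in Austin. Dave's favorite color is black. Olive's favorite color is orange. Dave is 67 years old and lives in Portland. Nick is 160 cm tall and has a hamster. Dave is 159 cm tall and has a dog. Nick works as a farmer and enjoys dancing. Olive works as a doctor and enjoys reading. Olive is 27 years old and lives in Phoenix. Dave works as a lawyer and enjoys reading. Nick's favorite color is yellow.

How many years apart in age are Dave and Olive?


67 vs 27, diff = 40

40


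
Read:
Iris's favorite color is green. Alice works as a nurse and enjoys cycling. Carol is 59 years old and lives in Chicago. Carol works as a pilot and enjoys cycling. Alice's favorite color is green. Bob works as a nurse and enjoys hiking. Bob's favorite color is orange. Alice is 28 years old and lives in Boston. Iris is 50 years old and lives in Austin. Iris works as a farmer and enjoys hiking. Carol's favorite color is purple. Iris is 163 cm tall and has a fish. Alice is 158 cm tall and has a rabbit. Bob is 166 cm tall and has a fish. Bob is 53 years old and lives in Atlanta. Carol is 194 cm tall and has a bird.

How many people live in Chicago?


Count in Chicago: 1

1


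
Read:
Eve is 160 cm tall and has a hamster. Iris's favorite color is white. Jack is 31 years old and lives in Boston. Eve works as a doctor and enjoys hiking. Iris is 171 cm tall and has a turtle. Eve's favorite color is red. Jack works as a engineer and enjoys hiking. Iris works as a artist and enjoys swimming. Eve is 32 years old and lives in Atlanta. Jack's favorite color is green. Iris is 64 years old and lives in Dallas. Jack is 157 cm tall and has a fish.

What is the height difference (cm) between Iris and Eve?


|171 - 160| = 11

11


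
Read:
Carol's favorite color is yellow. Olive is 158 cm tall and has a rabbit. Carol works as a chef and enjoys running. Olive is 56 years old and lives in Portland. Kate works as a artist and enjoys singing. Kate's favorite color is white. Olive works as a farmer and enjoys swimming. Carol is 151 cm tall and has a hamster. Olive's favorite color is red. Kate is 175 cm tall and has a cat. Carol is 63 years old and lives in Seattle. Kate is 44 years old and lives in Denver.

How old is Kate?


Kate is 44 years old

44


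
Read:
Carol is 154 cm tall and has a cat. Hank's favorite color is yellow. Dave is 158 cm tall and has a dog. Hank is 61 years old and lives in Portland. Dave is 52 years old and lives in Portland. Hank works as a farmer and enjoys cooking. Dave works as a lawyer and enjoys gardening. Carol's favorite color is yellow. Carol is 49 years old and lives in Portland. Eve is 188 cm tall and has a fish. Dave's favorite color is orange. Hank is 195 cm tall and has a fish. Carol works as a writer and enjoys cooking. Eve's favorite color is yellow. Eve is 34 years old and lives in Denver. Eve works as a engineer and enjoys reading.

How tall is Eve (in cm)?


Eve is 188 cm tall

188


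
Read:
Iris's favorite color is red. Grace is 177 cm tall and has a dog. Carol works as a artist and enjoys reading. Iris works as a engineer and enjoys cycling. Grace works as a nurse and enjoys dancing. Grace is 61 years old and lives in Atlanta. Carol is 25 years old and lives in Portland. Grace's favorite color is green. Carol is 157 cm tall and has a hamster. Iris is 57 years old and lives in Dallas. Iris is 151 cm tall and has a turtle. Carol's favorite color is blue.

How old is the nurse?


The nurse is Grace, age 61

61


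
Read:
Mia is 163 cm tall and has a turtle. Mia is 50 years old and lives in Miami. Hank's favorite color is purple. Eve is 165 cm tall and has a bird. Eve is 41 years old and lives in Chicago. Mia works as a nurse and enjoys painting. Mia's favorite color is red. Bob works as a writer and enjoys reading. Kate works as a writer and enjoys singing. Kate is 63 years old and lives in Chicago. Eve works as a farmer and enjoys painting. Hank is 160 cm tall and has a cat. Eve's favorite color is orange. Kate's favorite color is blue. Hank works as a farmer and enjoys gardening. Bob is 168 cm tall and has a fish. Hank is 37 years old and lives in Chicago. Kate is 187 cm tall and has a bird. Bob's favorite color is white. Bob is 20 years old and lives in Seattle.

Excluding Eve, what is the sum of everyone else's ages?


Sum (excluding Eve): 170

170


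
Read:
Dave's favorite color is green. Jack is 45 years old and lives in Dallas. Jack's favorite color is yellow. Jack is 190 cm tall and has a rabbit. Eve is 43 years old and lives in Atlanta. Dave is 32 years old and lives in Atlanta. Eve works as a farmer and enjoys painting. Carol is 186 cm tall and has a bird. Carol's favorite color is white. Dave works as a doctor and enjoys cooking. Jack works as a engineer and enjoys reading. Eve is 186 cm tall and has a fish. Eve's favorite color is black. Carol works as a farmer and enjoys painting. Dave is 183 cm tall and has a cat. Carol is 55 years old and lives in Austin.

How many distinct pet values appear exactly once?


Unique pet values: 4

4


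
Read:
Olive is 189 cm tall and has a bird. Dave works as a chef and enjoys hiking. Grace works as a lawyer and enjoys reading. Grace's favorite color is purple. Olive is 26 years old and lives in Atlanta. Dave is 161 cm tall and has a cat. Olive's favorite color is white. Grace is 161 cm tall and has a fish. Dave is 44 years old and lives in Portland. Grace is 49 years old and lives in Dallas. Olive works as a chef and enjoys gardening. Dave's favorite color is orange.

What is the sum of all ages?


44+49+26 = 119

119


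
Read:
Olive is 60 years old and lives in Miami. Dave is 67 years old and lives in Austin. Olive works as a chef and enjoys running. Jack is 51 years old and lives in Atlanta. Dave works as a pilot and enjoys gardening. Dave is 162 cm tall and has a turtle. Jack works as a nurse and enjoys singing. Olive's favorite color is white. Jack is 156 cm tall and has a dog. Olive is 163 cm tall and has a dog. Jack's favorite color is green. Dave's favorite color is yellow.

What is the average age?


Sum=178, n=3, avg=59.33

59.33


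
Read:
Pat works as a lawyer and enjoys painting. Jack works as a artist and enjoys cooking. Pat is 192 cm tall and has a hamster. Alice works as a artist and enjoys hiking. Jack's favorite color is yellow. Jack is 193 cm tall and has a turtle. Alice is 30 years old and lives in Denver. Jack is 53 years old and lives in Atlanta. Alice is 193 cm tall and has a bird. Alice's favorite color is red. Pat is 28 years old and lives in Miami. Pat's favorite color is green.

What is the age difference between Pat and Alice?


|28 - 30| = 2

2


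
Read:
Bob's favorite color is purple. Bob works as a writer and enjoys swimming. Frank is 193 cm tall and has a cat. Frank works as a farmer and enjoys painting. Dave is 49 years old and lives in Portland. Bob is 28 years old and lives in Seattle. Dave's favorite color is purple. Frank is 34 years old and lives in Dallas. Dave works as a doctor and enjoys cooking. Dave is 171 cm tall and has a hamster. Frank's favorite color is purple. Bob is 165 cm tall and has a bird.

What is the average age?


Sum=111, n=3, avg=37

37


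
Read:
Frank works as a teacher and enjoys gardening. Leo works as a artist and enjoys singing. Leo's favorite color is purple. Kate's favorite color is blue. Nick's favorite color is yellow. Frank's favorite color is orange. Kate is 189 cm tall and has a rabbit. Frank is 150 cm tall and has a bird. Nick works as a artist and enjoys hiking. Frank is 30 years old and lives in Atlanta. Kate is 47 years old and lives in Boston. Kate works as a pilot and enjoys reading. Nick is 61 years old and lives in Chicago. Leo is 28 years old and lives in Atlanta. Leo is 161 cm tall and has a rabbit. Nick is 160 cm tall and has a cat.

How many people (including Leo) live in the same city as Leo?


Leo lives in Atlanta. Count = 2

2


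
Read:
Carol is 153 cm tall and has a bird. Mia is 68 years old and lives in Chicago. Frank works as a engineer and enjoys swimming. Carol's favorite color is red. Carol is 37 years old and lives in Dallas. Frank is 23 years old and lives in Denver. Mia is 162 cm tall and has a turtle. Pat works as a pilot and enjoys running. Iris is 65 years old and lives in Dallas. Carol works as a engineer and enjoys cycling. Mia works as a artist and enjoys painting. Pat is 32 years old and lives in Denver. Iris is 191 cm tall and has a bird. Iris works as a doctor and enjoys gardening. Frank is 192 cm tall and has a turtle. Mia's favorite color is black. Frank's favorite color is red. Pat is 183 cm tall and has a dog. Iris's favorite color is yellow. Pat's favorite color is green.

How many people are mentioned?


People: Frank, Mia, Pat, Iris, Carol. Count = 5

5
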